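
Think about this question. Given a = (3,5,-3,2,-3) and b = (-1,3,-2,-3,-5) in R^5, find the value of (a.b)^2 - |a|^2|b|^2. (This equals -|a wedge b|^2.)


a . b = 3*(-1) + 5*3 + (-3)*(-2) + 2*(-3) + (-3)*(-5)
= -3 + 15 + 6 + (-6) + 15 = 27
|a|^2 = 3^2 + 5^2 + (-3)^2 + 2^2 + (-3)^2 = 56
|b|^2 = (-1)^2 + 3^2 + (-2)^2 + (-3)^2 + (-5)^2 = 48
(a.b)^2 = 27^2 = 729
|a|^2 * |b|^2 = 56 * 48 = 2688
Result = 729 - 2688 = -1959


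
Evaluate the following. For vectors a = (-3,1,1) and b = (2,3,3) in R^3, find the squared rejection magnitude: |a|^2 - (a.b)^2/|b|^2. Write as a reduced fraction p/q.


|a|^2 = (-3)^2 + 1^2 + 1^2 = 11
|b|^2 = 2^2 + 3^2 + 3^2 = 22
a . b = (-3)*2 + 1*3 + 1*3 = 0
(a.b)^2 = 0^2 = 0
|rej|^2 = 11 - 0/22
= (242 - 0)/22
= 242/22
In lowest terms: 11/1


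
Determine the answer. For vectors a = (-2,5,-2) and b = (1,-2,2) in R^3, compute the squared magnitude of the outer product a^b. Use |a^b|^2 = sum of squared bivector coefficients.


a wedge b = (a1*b2 - a2*b1)*e12 + (a1*b3 - a3*b1)*e13 + (a2*b3 - a3*b2)*e23
e12 coeff: (-2)*(-2) - 5*1 = 4 - 5 = -1
e13 coeff: (-2)*2 - (-2)*1 = -4 - (-2) = -2
e23 coeff: 5*2 - (-2)*(-2) = 10 - 4 = 6
|a wedge b|^2 = (-1)^2 + (-2)^2 + 6^2
= 1 + 4 + 36
= 41


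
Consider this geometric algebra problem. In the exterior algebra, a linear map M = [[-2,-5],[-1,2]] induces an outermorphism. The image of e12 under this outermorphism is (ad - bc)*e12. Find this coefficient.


The outermorphism of a linear map f sends e1^e2 to f(e1)^f(e2).
f(e1) = -2*e1 - 1*e2
f(e2) = -5*e1 + 2*e2
f(e1) ^ f(e2) = (-2*e1 - 1*e2) ^ (-5*e1 + 2*e2)
= (-2)*2*e12 + (-1)*(-5)*e21
= (-4 - 5)*e12
= -9*e12
Coefficient = -9


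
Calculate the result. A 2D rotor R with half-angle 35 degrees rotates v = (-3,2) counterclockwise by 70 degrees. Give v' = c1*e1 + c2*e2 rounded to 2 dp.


Rotor R = cos(35deg) - sin(35deg)*e12
Rotation angle theta = 2 * 35 = 70 degrees
v' = R*v*~R rotates v by theta.
cos(70deg) = 0.3420, sin(70deg) = 0.9397
v'_1 = -3*cos(70deg) - 2*sin(70deg)
= -3*0.3420 - 2*0.9397
= -2.91
v'_2 = -3*sin(70deg) + 2*cos(70deg)
= -3*0.9397 + 2*0.3420
= -2.14
v' = -2.91*e1 - 2.14*e2


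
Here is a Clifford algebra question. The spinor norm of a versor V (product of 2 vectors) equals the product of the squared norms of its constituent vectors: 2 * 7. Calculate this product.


Spinor norm N(V) = |v1|^2 * |v2|^2 * ... * |v2|^2
= 2 * 7
Running product: 2, 14
N(V) = 14


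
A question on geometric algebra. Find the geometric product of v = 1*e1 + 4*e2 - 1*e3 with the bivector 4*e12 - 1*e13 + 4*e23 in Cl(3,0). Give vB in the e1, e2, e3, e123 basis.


vB has grade-1 (vector) and grade-3 (trivector) parts: vB = (v _| B) + (v ^ B).
Vector part <vB>_1:
  e1: -v2*b12 - v3*b13 = -(4)*(4) - (-1)*(-1) = -17
  e2: v1*b12 - v3*b23 = (1)*(4) - (-1)*(4) = 8
  e3: v1*b13 + v2*b23 = (1)*(-1) + (4)*(4) = 15
Trivector part <vB>_3:
  e123: v1*b23 - v2*b13 + v3*b12 = (1)*(4) - (4)*(-1) + (-1)*(4) = 4
vB = -17*e1 + 8*e2 + 15*e3 + 4*e123


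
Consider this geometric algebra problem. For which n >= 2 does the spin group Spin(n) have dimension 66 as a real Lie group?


dim Spin(n) = dim so(n) = n(n-1)/2.
Solve n(n-1)/2 = 66, i.e. n^2 - n - 132 = 0.
Discriminant = 1 + 8*66 = 529
n = (1 + sqrt(529))/2 = (1 + 23)/2 = 12


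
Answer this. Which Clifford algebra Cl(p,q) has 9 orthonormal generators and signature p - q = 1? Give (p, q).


We need p + q = 9 and p - q = 1.
Adding: 2p = 9 + 1 = 10, so p = 5.
Then q = 9 - 5 = 4.
(p, q) = (5, 4)


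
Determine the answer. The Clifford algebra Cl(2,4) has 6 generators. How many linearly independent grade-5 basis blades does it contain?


Number of grade-k basis blades in Cl(p,q) with n = p + q is C(n, k).
n = 2 + 4 = 6
C(6, 5) = 6! / (5! * 1!)
= 720 / (120 * 1)
= 6


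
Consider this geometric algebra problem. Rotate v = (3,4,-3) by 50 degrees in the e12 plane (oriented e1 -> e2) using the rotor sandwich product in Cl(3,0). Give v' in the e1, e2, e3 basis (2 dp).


Rotor R = cos(25deg) - sin(25deg)*e12
Rotation angle theta = 2 * 25 = 50 degrees in the e12 plane (e1 -> e2).
The component perpendicular to the plane (e3) is invariant: v'_3 = v3 = -3.00
cos(50deg) = 0.6428, sin(50deg) = 0.7660
v'_1 = v1*cos(theta) - v2*sin(theta) = 3*0.6428 - 4*0.7660 = -1.14
v'_2 = v1*sin(theta) + v2*cos(theta) = 3*0.7660 + 4*0.6428 = 4.87
v' = -1.14*e1 + 4.87*e2 - 3.00*e3


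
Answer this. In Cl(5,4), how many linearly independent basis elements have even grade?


Even subalgebra dimension = 2^(n-1)
n = 5 + 4 = 9
2^(9 - 1) = 2^8 = 256
Verification: sum of C(9,k) for even k = 1 + 36 + 126 + 84 + 9 = 256
Result = 256


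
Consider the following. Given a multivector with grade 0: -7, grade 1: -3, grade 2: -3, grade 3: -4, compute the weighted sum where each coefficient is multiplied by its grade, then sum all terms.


Grade-weighted sum = sum of grade_k * coefficient_k
0*(-7) = 0
1*(-3) = -3
2*(-3) = -6
3*(-4) = -12
Total = 0 + (-3) + (-6) + (-12) = -21


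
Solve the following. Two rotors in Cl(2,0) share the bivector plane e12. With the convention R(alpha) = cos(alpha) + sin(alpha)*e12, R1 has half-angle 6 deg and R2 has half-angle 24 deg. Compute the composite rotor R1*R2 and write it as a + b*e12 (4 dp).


Same-plane rotors commute and their half-angles add:
R1*R2 = cos(a1 + a2) + sin(a1 + a2)*e12.
a1 + a2 = 6 + 24 = 30 deg
cos(30 deg) = 0.8660
sin(30 deg) = 0.5000
R1*R2 = 0.8660 + 0.5000*e12


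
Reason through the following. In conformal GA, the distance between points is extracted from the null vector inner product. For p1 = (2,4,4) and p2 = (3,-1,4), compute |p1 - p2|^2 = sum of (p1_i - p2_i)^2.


p1 - p2 = (-1, 5, 0)
|p1 - p2|^2 = (-1)^2 + 5^2 + 0^2
= 1 + 25 + 0
= 26


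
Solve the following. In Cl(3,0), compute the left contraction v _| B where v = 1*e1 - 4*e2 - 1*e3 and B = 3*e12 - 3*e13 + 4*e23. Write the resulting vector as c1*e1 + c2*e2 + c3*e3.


Left contraction v _| B = <vB>_1 (grade-1 part of the geometric product vB).
Using e1_|e12 = e2, e2_|e12 = -e1, e1_|e13 = e3, e3_|e13 = -e1, e2_|e23 = e3, e3_|e23 = -e2:
e1 coeff: -v2*b12 - v3*b13 = -(-4)*(3) - (-1)*(-3) = 9
e2 coeff: v1*b12 - v3*b23 = (1)*(3) - (-1)*(4) = 7
e3 coeff: v1*b13 + v2*b23 = (1)*(-3) + (-4)*(4) = -19
v _| B = 9*e1 + 7*e2 - 19*e3


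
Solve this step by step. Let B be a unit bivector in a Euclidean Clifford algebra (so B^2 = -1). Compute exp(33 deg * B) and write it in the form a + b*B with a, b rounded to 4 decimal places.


For a unit bivector B with B^2 = -1, the exponential series gives
e^(theta*B) = cos(theta) + sin(theta)*B (the GA analogue of Euler's formula).
theta = 33 degrees = 0.575959 rad
cos(33 deg) = 0.8387
sin(33 deg) = 0.5446
exp(theta*B) = 0.8387 + 0.5446*B


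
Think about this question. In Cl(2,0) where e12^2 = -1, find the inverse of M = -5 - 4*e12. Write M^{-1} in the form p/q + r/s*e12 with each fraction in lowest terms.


M = -5 - 4*e12, where e12^2 = -1.
Since M commutes with its reverse ~M = a - b*e12, M * ~M = a^2 - b^2*e12^2 = a^2 + b^2.
So M^{-1} = ~M / (a^2 + b^2) = (a - b*e12)/(a^2 + b^2).
a^2 + b^2 = 25 + 16 = 41
Scalar part = -5/41 = -5/41
Bivector coeff = 4/41 = 4/41
M^{-1} = -5/41 + 4/41*e12


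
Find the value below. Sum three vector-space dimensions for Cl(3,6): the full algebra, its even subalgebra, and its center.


n = 3 + 6 = 9
Total dim = 2^9 = 512
Even subalgebra dim = 2^8 = 256
n is odd, so center dim = 2
Sum = 512 + 256 + 2 = 770


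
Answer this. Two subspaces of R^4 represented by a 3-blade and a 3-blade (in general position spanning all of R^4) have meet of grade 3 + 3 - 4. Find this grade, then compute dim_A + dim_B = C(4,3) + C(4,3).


Meet grade = grade(A) + grade(B) - n
= 3 + 3 - 4 = 2
C(4,3) = 4
C(4,3) = 4
dim_A + dim_B = 4 + 4 = 8


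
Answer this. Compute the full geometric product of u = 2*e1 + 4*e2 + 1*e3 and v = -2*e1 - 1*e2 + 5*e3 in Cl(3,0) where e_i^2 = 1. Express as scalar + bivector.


In Cl(3,0): e_i^2 = 1, e_ie_j = -e_je_i for i != j.
Scalar part = u . v = 2*(-2) + 4*(-1) + 1*5
= -4 + (-4) + 5 = -3
e12 coeff = 2*(-1) - 4*(-2) = -2 - (-8) = 6
e13 coeff = 2*5 - 1*(-2) = 10 - (-2) = 12
e23 coeff = 4*5 - 1*(-1) = 20 - (-1) = 21
uv = -3 + 6*e12 + 12*e13 + 21*e23


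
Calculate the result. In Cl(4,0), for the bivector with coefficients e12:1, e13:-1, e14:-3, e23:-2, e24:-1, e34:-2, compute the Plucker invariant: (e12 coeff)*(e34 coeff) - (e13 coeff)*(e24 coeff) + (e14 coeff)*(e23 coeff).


Plucker relation: af - be + cd
a*f = 1*(-2) = -2
b*e = (-1)*(-1) = 1
c*d = (-3)*(-2) = 6
af - be + cd = -2 - 1 + 6
= 3


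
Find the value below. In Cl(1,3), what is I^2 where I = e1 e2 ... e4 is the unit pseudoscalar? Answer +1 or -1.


The pseudoscalar I = e1...e_n (product of all n generators) of Cl(p,q) satisfies I^2 = (-1)^(q + n(n-1)/2).
p = 1, q = 3, n = p + q = 4
n(n-1)/2 = 4 * 3 / 2 = 6
Exponent = q + n(n-1)/2 = 3 + 6 = 9
I^2 = (-1)^9 = -1


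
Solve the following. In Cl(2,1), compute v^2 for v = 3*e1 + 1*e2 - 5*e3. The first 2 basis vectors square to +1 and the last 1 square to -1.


v^2 = sum of c_i^2 * e_i^2
Positive signature terms (e_i^2 = +1): 3^2 + 1^2 = 10
Negative signature terms (e_j^2 = -1): (-5)^2 = 25
v^2 = 10 - 25 = -15


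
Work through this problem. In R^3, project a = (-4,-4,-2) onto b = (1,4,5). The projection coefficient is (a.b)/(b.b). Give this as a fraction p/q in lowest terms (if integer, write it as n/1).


Projection coefficient = (a . b) / (b . b)
a . b = (-4)*1 + (-4)*4 + (-2)*5
= -4 + (-16) + (-10) = -30
b . b = 1^2 + 4^2 + 5^2
= 1 + 16 + 25 = 42
Coefficient = -30/42
In lowest terms: -5/7


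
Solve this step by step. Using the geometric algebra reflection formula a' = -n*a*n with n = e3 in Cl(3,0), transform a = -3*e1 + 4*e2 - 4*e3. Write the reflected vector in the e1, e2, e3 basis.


Reflection formula: a' = -n*a*n, with n = e3 (unit vector, n^2 = 1).
For reflection through hyperplane perp to e3:
The component along e3 flips sign, others stay.
a = (-3, 4, -4)
a' = (-3, 4, 4)
a' = -3*e1 + 4*e2 + 4*e3


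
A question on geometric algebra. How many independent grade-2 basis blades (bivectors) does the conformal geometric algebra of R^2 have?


The conformal model of R^2 uses Cl(3,1) with m = 2 + 2 = 4 generators.
Number of grade-2 blades = C(m, 2) = C(4, 2)
= 4*3/2 = 6


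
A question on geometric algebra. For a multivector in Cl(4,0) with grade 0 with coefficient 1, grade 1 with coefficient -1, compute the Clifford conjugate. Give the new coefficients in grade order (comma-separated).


Clifford conjugate sign for grade k: (-1)^(k(k+1)/2)
Grade 0: (-1)^(0*1/2) = (-1)^0 = 1, coeff 1 -> 1
Grade 1: (-1)^(1*2/2) = (-1)^1 = -1, coeff -1 -> 1
Conjugated coefficients: 1, 1


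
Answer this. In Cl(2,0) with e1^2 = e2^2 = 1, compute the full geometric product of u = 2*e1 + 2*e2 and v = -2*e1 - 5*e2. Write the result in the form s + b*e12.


Expand: (2*e1 + 2*e2)(-2*e1 - 5*e2)
= 2*(-2)*e1e1 + 2*(-5)*e1e2 + 2*(-2)*e2e1 + 2*(-5)*e2e2
Using e1^2 = e2^2 = 1, e2e1 = -e1e2:
Scalar part s = 2*(-2) + 2*(-5) = -4 + (-10) = -14
Bivector part b = 2*(-5) - 2*(-2) = -10 - (-4) = -6
uv = -14 - 6*e12


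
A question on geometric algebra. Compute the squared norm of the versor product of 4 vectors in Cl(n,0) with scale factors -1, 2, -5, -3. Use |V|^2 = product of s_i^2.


Each vector v_i has |v_i|^2 = s_i^2
Squared scales: (-1)^2 = 1, 2^2 = 4, (-5)^2 = 25, (-3)^2 = 9
|V|^2 = 1 * 4 * 25 * 9
= 900


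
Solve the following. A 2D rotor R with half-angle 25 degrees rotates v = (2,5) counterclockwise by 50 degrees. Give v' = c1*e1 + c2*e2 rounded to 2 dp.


Rotor R = cos(25deg) - sin(25deg)*e12
Rotation angle theta = 2 * 25 = 50 degrees
v' = R*v*~R rotates v by theta.
cos(50deg) = 0.6428, sin(50deg) = 0.7660
v'_1 = 2*cos(50deg) - 5*sin(50deg)
= 2*0.6428 - 5*0.7660
= -2.54
v'_2 = 2*sin(50deg) + 5*cos(50deg)
= 2*0.7660 + 5*0.6428
= 4.75
v' = -2.54*e1 + 4.75*e2


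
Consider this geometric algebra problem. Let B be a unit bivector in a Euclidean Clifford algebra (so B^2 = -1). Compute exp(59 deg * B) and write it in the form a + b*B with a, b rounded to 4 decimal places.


For a unit bivector B with B^2 = -1, the exponential series gives
e^(theta*B) = cos(theta) + sin(theta)*B (the GA analogue of Euler's formula).
theta = 59 degrees = 1.029744 rad
cos(59 deg) = 0.5150
sin(59 deg) = 0.8572
exp(theta*B) = 0.5150 + 0.8572*B


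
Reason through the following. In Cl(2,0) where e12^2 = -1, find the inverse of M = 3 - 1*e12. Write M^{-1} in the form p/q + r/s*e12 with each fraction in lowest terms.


M = 3 - 1*e12, where e12^2 = -1.
Since M commutes with its reverse ~M = a - b*e12, M * ~M = a^2 - b^2*e12^2 = a^2 + b^2.
So M^{-1} = ~M / (a^2 + b^2) = (a - b*e12)/(a^2 + b^2).
a^2 + b^2 = 9 + 1 = 10
Scalar part = 3/10 = 3/10
Bivector coeff = 1/10 = 1/10
M^{-1} = 3/10 + 1/10*e12


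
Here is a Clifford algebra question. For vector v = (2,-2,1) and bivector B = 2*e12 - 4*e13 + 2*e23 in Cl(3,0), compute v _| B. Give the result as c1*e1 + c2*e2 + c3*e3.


Left contraction v _| B = <vB>_1 (grade-1 part of the geometric product vB).
Using e1_|e12 = e2, e2_|e12 = -e1, e1_|e13 = e3, e3_|e13 = -e1, e2_|e23 = e3, e3_|e23 = -e2:
e1 coeff: -v2*b12 - v3*b13 = -(-2)*(2) - (1)*(-4) = 8
e2 coeff: v1*b12 - v3*b23 = (2)*(2) - (1)*(2) = 2
e3 coeff: v1*b13 + v2*b23 = (2)*(-4) + (-2)*(2) = -12
v _| B = 8*e1 + 2*e2 - 12*e3


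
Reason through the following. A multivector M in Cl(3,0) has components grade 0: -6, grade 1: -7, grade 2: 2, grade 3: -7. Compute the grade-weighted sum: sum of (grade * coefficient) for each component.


Grade-weighted sum = sum of grade_k * coefficient_k
0*(-6) = 0
1*(-7) = -7
2*2 = 4
3*(-7) = -21
Total = 0 + (-7) + 4 + (-21) = -24


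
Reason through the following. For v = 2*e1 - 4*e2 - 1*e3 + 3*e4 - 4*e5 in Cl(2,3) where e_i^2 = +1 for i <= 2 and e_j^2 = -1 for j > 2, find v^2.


v^2 = sum of c_i^2 * e_i^2
Positive signature terms (e_i^2 = +1): 2^2 + (-4)^2 = 20
Negative signature terms (e_j^2 = -1): (-1)^2 + 3^2 + (-4)^2 = 26
v^2 = 20 - 26 = -6


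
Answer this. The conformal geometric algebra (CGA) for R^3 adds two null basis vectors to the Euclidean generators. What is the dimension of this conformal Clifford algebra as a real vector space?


The conformal model of R^3 uses Cl(4,1): the 3 Euclidean generators plus two extra orthogonal generators e+ (e+^2 = +1) and e- (e-^2 = -1), from which the null vectors e0, einf are built.
Number of generators m = 3 + 2 = 5.
dim Cl(p,q) = 2^m = 2^5 = 32


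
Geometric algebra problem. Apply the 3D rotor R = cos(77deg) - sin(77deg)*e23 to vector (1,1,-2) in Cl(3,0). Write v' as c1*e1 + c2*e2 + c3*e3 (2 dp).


Rotor R = cos(77deg) - sin(77deg)*e23
Rotation angle theta = 2 * 77 = 154 degrees in the e23 plane (e2 -> e3).
The component perpendicular to the plane (e1) is invariant: v'_1 = v1 = 1.00
cos(154deg) = -0.8988, sin(154deg) = 0.4384
v'_2 = v2*cos(theta) - v3*sin(theta) = 1*(-0.8988) - (-2)*0.4384 = -0.02
v'_3 = v2*sin(theta) + v3*cos(theta) = 1*0.4384 + (-2)*(-0.8988) = 2.24
v' = 1.00*e1 - 0.02*e2 + 2.24*e3


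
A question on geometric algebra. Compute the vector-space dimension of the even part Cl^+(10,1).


Even subalgebra dimension = 2^(n-1)
n = 10 + 1 = 11
2^(11 - 1) = 2^10 = 1024
Verification: sum of C(11,k) for even k = 1 + 55 + 330 + 462 + 165 + 11 = 1024
Result = 1024


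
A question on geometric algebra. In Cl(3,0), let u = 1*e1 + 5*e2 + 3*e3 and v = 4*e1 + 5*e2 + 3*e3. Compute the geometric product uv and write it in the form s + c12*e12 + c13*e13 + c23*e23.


In Cl(3,0): e_i^2 = 1, e_ie_j = -e_je_i for i != j.
Scalar part = u . v = 1*4 + 5*5 + 3*3
= 4 + 25 + 9 = 38
e12 coeff = 1*5 - 5*4 = 5 - 20 = -15
e13 coeff = 1*3 - 3*4 = 3 - 12 = -9
e23 coeff = 5*3 - 3*5 = 15 - 15 = 0
uv = 38 - 15*e12 - 9*e13 + 0*e23


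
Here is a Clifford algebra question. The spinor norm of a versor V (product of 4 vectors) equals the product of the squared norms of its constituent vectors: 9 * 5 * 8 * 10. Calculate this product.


Spinor norm N(V) = |v1|^2 * |v2|^2 * ... * |v4|^2
= 9 * 5 * 8 * 10
Running product: 9, 45, 360, 3600
N(V) = 3600


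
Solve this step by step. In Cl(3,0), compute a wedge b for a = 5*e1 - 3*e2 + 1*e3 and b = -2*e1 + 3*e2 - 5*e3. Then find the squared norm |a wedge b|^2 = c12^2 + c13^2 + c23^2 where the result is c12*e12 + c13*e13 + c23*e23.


a wedge b = (a1*b2 - a2*b1)*e12 + (a1*b3 - a3*b1)*e13 + (a2*b3 - a3*b2)*e23
e12 coeff: 5*3 - (-3)*(-2) = 15 - 6 = 9
e13 coeff: 5*(-5) - 1*(-2) = -25 - (-2) = -23
e23 coeff: (-3)*(-5) - 1*3 = 15 - 3 = 12
|a wedge b|^2 = 9^2 + (-23)^2 + 12^2
= 81 + 529 + 144
= 754


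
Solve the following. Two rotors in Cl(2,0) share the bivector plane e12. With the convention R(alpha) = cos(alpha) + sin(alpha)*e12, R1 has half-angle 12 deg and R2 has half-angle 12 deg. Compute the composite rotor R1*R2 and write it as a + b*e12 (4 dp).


Same-plane rotors commute and their half-angles add:
R1*R2 = cos(a1 + a2) + sin(a1 + a2)*e12.
a1 + a2 = 12 + 12 = 24 deg
cos(24 deg) = 0.9135
sin(24 deg) = 0.4067
R1*R2 = 0.9135 + 0.4067*e12


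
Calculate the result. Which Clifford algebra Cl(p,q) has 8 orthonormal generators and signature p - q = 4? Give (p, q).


We need p + q = 8 and p - q = 4.
Adding: 2p = 8 + 4 = 12, so p = 6.
Then q = 8 - 6 = 2.
(p, q) = (6, 2)


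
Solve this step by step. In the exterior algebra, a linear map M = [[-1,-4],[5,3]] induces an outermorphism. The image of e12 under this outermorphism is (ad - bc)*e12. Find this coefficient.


The outermorphism of a linear map f sends e1^e2 to f(e1)^f(e2).
f(e1) = -1*e1 + 5*e2
f(e2) = -4*e1 + 3*e2
f(e1) ^ f(e2) = (-1*e1 + 5*e2) ^ (-4*e1 + 3*e2)
= (-1)*3*e12 + 5*(-4)*e21
= (-3 - (-20))*e12
= 17*e12
Coefficient = 17


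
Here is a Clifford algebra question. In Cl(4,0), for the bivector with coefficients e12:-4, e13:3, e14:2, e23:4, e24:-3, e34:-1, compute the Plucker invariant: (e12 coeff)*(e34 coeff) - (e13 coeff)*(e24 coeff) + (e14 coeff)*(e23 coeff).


Plucker relation: af - be + cd
a*f = (-4)*(-1) = 4
b*e = 3*(-3) = -9
c*d = 2*4 = 8
af - be + cd = 4 - (-9) + 8
= 21


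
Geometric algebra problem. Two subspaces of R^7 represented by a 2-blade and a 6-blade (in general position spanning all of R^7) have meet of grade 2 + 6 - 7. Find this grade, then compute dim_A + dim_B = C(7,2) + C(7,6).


Meet grade = grade(A) + grade(B) - n
= 2 + 6 - 7 = 1
C(7,2) = 21
C(7,6) = 7
dim_A + dim_B = 21 + 7 = 28


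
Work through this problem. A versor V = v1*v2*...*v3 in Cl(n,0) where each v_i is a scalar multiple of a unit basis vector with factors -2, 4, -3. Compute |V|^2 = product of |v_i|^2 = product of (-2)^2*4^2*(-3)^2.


Each vector v_i has |v_i|^2 = s_i^2
Squared scales: (-2)^2 = 4, 4^2 = 16, (-3)^2 = 9
|V|^2 = 4 * 16 * 9
= 576


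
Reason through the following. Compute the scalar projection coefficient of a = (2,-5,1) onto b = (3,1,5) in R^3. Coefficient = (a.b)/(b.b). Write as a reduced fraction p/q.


Projection coefficient = (a . b) / (b . b)
a . b = 2*3 + (-5)*1 + 1*5
= 6 + (-5) + 5 = 6
b . b = 3^2 + 1^2 + 5^2
= 9 + 1 + 25 = 35
Coefficient = 6/35
In lowest terms: 6/35


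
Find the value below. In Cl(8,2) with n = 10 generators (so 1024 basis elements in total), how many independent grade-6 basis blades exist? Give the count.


Number of grade-k basis blades in Cl(p,q) with n = p + q is C(n, k).
n = 8 + 2 = 10
C(10, 6) = 10! / (6! * 4!)
= 3628800 / (720 * 24)
= 210


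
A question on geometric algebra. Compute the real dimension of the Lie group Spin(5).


Spin(n) double-covers SO(n); both have Lie algebra so(n) of dimension n(n-1)/2.
n = 5
n(n-1) = 5 * 4 = 20
dim Spin(5) = 20/2 = 10


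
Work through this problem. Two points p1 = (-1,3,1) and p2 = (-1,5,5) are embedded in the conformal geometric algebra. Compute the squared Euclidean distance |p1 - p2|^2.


p1 - p2 = (0, -2, -4)
|p1 - p2|^2 = 0^2 + (-2)^2 + (-4)^2
= 0 + 4 + 16
= 20


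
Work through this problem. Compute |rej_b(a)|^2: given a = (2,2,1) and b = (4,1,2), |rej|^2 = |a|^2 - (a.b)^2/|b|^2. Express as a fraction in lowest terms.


|a|^2 = 2^2 + 2^2 + 1^2 = 9
|b|^2 = 4^2 + 1^2 + 2^2 = 21
a . b = 2*4 + 2*1 + 1*2 = 12
(a.b)^2 = 12^2 = 144
|rej|^2 = 9 - 144/21
= (189 - 144)/21
= 45/21
In lowest terms: 15/7


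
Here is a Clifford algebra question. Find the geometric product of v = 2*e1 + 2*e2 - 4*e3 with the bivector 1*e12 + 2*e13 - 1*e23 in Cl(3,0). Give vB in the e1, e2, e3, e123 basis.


vB has grade-1 (vector) and grade-3 (trivector) parts: vB = (v _| B) + (v ^ B).
Vector part <vB>_1:
  e1: -v2*b12 - v3*b13 = -(2)*(1) - (-4)*(2) = 6
  e2: v1*b12 - v3*b23 = (2)*(1) - (-4)*(-1) = -2
  e3: v1*b13 + v2*b23 = (2)*(2) + (2)*(-1) = 2
Trivector part <vB>_3:
  e123: v1*b23 - v2*b13 + v3*b12 = (2)*(-1) - (2)*(2) + (-4)*(1) = -10
vB = 6*e1 - 2*e2 + 2*e3 - 10*e123


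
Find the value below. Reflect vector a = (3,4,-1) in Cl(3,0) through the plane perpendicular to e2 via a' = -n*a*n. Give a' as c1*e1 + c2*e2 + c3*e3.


Reflection formula: a' = -n*a*n, with n = e2 (unit vector, n^2 = 1).
For reflection through hyperplane perp to e2:
The component along e2 flips sign, others stay.
a = (3, 4, -1)
a' = (3, -4, -1)
a' = 3*e1 - 4*e2 - 1*e3


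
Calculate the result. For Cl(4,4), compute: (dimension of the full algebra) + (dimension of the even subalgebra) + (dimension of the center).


n = 4 + 4 = 8
Total dim = 2^8 = 256
Even subalgebra dim = 2^7 = 128
n is even, so center dim = 1
Sum = 256 + 128 + 1 = 385


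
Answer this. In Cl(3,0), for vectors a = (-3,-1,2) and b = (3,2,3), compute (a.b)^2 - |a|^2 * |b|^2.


a . b = (-3)*3 + (-1)*2 + 2*3
= -9 + (-2) + 6 = -5
|a|^2 = (-3)^2 + (-1)^2 + 2^2 = 14
|b|^2 = 3^2 + 2^2 + 3^2 = 22
(a.b)^2 = (-5)^2 = 25
|a|^2 * |b|^2 = 14 * 22 = 308
Result = 25 - 308 = -283


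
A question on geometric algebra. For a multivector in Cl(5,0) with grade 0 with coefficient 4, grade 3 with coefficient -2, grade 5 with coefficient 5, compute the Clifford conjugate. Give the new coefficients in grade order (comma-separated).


Clifford conjugate sign for grade k: (-1)^(k(k+1)/2)
Grade 0: (-1)^(0*1/2) = (-1)^0 = 1, coeff 4 -> 4
Grade 3: (-1)^(3*4/2) = (-1)^6 = 1, coeff -2 -> -2
Grade 5: (-1)^(5*6/2) = (-1)^15 = -1, coeff 5 -> -5
Conjugated coefficients: 4, -2, -5


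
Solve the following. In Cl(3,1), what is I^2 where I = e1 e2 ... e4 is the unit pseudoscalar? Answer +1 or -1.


The pseudoscalar I = e1...e_n (product of all n generators) of Cl(p,q) satisfies I^2 = (-1)^(q + n(n-1)/2).
p = 3, q = 1, n = p + q = 4
n(n-1)/2 = 4 * 3 / 2 = 6
Exponent = q + n(n-1)/2 = 1 + 6 = 7
I^2 = (-1)^7 = -1


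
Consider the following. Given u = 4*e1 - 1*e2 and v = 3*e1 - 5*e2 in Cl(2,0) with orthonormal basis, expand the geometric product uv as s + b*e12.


Expand: (4*e1 - 1*e2)(3*e1 - 5*e2)
= 4*3*e1e1 + 4*(-5)*e1e2 + (-1)*3*e2e1 + (-1)*(-5)*e2e2
Using e1^2 = e2^2 = 1, e2e1 = -e1e2:
Scalar part s = 4*3 + (-1)*(-5) = 12 + 5 = 17
Bivector part b = 4*(-5) - (-1)*3 = -20 - (-3) = -17
uv = 17 - 17*e12


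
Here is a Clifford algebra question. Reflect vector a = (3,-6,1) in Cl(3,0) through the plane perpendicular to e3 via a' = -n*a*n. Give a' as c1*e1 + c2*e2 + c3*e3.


Reflection formula: a' = -n*a*n, with n = e3 (unit vector, n^2 = 1).
For reflection through hyperplane perp to e3:
The component along e3 flips sign, others stay.
a = (3, -6, 1)
a' = (3, -6, -1)
a' = 3*e1 - 6*e2 - 1*e3


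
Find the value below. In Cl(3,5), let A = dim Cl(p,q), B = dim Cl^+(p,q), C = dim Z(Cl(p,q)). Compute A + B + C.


n = 3 + 5 = 8
Total dim = 2^8 = 256
Even subalgebra dim = 2^7 = 128
n is even, so center dim = 1
Sum = 256 + 128 + 1 = 385


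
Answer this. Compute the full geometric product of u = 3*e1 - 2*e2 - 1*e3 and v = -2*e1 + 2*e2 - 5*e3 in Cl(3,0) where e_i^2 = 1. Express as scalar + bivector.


In Cl(3,0): e_i^2 = 1, e_ie_j = -e_je_i for i != j.
Scalar part = u . v = 3*(-2) + (-2)*2 + (-1)*(-5)
= -6 + (-4) + 5 = -5
e12 coeff = 3*2 - (-2)*(-2) = 6 - 4 = 2
e13 coeff = 3*(-5) - (-1)*(-2) = -15 - 2 = -17
e23 coeff = (-2)*(-5) - (-1)*2 = 10 - (-2) = 12
uv = -5 + 2*e12 - 17*e13 + 12*e23


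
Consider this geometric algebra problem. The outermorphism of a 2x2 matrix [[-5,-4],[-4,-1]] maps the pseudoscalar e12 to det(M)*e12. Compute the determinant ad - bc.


The outermorphism of a linear map f sends e1^e2 to f(e1)^f(e2).
f(e1) = -5*e1 - 4*e2
f(e2) = -4*e1 - 1*e2
f(e1) ^ f(e2) = (-5*e1 - 4*e2) ^ (-4*e1 - 1*e2)
= (-5)*(-1)*e12 + (-4)*(-4)*e21
= (5 - 16)*e12
= -11*e12
Coefficient = -11


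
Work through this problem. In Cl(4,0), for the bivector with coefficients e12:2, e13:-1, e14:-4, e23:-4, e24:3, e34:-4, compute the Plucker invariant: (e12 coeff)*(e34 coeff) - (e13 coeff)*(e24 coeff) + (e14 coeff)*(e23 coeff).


Plucker relation: af - be + cd
a*f = 2*(-4) = -8
b*e = (-1)*3 = -3
c*d = (-4)*(-4) = 16
af - be + cd = -8 - (-3) + 16
= 11


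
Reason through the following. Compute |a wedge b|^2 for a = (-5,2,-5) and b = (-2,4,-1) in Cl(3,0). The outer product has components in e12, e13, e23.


a wedge b = (a1*b2 - a2*b1)*e12 + (a1*b3 - a3*b1)*e13 + (a2*b3 - a3*b2)*e23
e12 coeff: (-5)*4 - 2*(-2) = -20 - (-4) = -16
e13 coeff: (-5)*(-1) - (-5)*(-2) = 5 - 10 = -5
e23 coeff: 2*(-1) - (-5)*4 = -2 - (-20) = 18
|a wedge b|^2 = (-16)^2 + (-5)^2 + 18^2
= 256 + 25 + 324
= 605


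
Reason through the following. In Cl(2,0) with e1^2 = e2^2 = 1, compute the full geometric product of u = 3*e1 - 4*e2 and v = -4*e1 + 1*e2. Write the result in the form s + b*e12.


Expand: (3*e1 - 4*e2)(-4*e1 + 1*e2)
= 3*(-4)*e1e1 + 3*1*e1e2 + (-4)*(-4)*e2e1 + (-4)*1*e2e2
Using e1^2 = e2^2 = 1, e2e1 = -e1e2:
Scalar part s = 3*(-4) + (-4)*1 = -12 + (-4) = -16
Bivector part b = 3*1 - (-4)*(-4) = 3 - 16 = -13
uv = -16 - 13*e12


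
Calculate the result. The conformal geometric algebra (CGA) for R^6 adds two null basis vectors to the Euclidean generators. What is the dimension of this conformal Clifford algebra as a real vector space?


The conformal model of R^6 uses Cl(7,1): the 6 Euclidean generators plus two extra orthogonal generators e+ (e+^2 = +1) and e- (e-^2 = -1), from which the null vectors e0, einf are built.
Number of generators m = 6 + 2 = 8.
dim Cl(p,q) = 2^m = 2^8 = 256


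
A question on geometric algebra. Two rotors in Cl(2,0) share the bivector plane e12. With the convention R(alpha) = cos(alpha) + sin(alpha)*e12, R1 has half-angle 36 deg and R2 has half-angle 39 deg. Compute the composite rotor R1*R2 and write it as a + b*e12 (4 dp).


Same-plane rotors commute and their half-angles add:
R1*R2 = cos(a1 + a2) + sin(a1 + a2)*e12.
a1 + a2 = 36 + 39 = 75 deg
cos(75 deg) = 0.2588
sin(75 deg) = 0.9659
R1*R2 = 0.2588 + 0.9659*e12


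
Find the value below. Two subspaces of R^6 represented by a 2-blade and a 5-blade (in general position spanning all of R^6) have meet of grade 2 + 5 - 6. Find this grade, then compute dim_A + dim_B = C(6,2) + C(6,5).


Meet grade = grade(A) + grade(B) - n
= 2 + 5 - 6 = 1
C(6,2) = 15
C(6,5) = 6
dim_A + dim_B = 15 + 6 = 21


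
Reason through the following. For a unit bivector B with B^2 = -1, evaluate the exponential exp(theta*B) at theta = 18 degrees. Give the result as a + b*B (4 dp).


For a unit bivector B with B^2 = -1, the exponential series gives
e^(theta*B) = cos(theta) + sin(theta)*B (the GA analogue of Euler's formula).
theta = 18 degrees = 0.314159 rad
cos(18 deg) = 0.9511
sin(18 deg) = 0.3090
exp(theta*B) = 0.9511 + 0.3090*B


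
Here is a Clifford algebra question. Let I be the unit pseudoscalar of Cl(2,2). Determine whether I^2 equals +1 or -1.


The pseudoscalar I = e1...e_n (product of all n generators) of Cl(p,q) satisfies I^2 = (-1)^(q + n(n-1)/2).
p = 2, q = 2, n = p + q = 4
n(n-1)/2 = 4 * 3 / 2 = 6
Exponent = q + n(n-1)/2 = 2 + 6 = 8
I^2 = (-1)^8 = +1


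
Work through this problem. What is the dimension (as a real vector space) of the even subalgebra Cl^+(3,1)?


Even subalgebra dimension = 2^(n-1)
n = 3 + 1 = 4
2^(4 - 1) = 2^3 = 8
Verification: sum of C(4,k) for even k = 1 + 6 + 1 = 8
Result = 8


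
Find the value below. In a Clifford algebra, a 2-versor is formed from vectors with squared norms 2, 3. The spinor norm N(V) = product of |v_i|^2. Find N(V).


Spinor norm N(V) = |v1|^2 * |v2|^2 * ... * |v2|^2
= 2 * 3
Running product: 2, 6
N(V) = 6


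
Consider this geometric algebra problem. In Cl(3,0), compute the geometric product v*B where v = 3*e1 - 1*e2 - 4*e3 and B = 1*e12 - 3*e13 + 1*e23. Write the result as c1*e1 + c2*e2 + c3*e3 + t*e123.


vB has grade-1 (vector) and grade-3 (trivector) parts: vB = (v _| B) + (v ^ B).
Vector part <vB>_1:
  e1: -v2*b12 - v3*b13 = -(-1)*(1) - (-4)*(-3) = -11
  e2: v1*b12 - v3*b23 = (3)*(1) - (-4)*(1) = 7
  e3: v1*b13 + v2*b23 = (3)*(-3) + (-1)*(1) = -10
Trivector part <vB>_3:
  e123: v1*b23 - v2*b13 + v3*b12 = (3)*(1) - (-1)*(-3) + (-4)*(1) = -4
vB = -11*e1 + 7*e2 - 10*e3 - 4*e123


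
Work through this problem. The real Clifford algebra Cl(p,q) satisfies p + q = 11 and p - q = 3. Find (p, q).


We need p + q = 11 and p - q = 3.
Adding: 2p = 11 + 3 = 14, so p = 7.
Then q = 11 - 7 = 4.
(p, q) = (7, 4)


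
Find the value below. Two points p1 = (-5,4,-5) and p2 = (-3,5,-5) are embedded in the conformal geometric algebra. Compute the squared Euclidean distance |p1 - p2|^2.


p1 - p2 = (-2, -1, 0)
|p1 - p2|^2 = (-2)^2 + (-1)^2 + 0^2
= 4 + 1 + 0
= 5


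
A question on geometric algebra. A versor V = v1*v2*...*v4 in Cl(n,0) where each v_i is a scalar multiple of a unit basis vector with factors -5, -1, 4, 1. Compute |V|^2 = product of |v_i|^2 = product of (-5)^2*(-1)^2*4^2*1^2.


Each vector v_i has |v_i|^2 = s_i^2
Squared scales: (-5)^2 = 25, (-1)^2 = 1, 4^2 = 16, 1^2 = 1
|V|^2 = 25 * 1 * 16 * 1
= 400


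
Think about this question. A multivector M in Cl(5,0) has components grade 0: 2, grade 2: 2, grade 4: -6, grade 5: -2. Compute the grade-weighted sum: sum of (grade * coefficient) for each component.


Grade-weighted sum = sum of grade_k * coefficient_k
0*2 = 0
2*2 = 4
4*(-6) = -24
5*(-2) = -10
Total = 0 + 4 + (-24) + (-10) = -30


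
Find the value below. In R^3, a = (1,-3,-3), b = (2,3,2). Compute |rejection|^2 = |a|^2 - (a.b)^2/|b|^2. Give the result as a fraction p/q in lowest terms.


|a|^2 = 1^2 + (-3)^2 + (-3)^2 = 19
|b|^2 = 2^2 + 3^2 + 2^2 = 17
a . b = 1*2 + (-3)*3 + (-3)*2 = -13
(a.b)^2 = (-13)^2 = 169
|rej|^2 = 19 - 169/17
= (323 - 169)/17
= 154/17
In lowest terms: 154/17


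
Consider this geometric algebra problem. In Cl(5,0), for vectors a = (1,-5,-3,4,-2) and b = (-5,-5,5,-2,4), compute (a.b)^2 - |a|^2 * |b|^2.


a . b = 1*(-5) + (-5)*(-5) + (-3)*5 + 4*(-2) + (-2)*4
= -5 + 25 + (-15) + (-8) + (-8) = -11
|a|^2 = 1^2 + (-5)^2 + (-3)^2 + 4^2 + (-2)^2 = 55
|b|^2 = (-5)^2 + (-5)^2 + 5^2 + (-2)^2 + 4^2 = 95
(a.b)^2 = (-11)^2 = 121
|a|^2 * |b|^2 = 55 * 95 = 5225
Result = 121 - 5225 = -5104


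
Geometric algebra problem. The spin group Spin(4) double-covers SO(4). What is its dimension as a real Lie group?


Spin(n) double-covers SO(n); both have Lie algebra so(n) of dimension n(n-1)/2.
n = 4
n(n-1) = 4 * 3 = 12
dim Spin(4) = 12/2 = 6


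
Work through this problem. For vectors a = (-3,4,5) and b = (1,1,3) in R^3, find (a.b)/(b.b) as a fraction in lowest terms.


Projection coefficient = (a . b) / (b . b)
a . b = (-3)*1 + 4*1 + 5*3
= -3 + 4 + 15 = 16
b . b = 1^2 + 1^2 + 3^2
= 1 + 1 + 9 = 11
Coefficient = 16/11
In lowest terms: 16/11


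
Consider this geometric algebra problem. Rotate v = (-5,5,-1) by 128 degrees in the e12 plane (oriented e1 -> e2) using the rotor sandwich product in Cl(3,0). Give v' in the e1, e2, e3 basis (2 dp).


Rotor R = cos(64deg) - sin(64deg)*e12
Rotation angle theta = 2 * 64 = 128 degrees in the e12 plane (e1 -> e2).
The component perpendicular to the plane (e3) is invariant: v'_3 = v3 = -1.00
cos(128deg) = -0.6157, sin(128deg) = 0.7880
v'_1 = v1*cos(theta) - v2*sin(theta) = -5*(-0.6157) - 5*0.7880 = -0.86
v'_2 = v1*sin(theta) + v2*cos(theta) = -5*0.7880 + 5*(-0.6157) = -7.02
v' = -0.86*e1 - 7.02*e2 - 1.00*e3


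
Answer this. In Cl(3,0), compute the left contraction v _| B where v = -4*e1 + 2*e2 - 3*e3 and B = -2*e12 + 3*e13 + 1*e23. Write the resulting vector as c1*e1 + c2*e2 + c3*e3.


Left contraction v _| B = <vB>_1 (grade-1 part of the geometric product vB).
Using e1_|e12 = e2, e2_|e12 = -e1, e1_|e13 = e3, e3_|e13 = -e1, e2_|e23 = e3, e3_|e23 = -e2:
e1 coeff: -v2*b12 - v3*b13 = -(2)*(-2) - (-3)*(3) = 13
e2 coeff: v1*b12 - v3*b23 = (-4)*(-2) - (-3)*(1) = 11
e3 coeff: v1*b13 + v2*b23 = (-4)*(3) + (2)*(1) = -10
v _| B = 13*e1 + 11*e2 - 10*e3


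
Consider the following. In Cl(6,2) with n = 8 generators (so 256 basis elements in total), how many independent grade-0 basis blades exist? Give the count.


Number of grade-k basis blades in Cl(p,q) with n = p + q is C(n, k).
n = 6 + 2 = 8
C(8, 0) = 8! / (0! * 8!)
= 40320 / (1 * 40320)
= 1


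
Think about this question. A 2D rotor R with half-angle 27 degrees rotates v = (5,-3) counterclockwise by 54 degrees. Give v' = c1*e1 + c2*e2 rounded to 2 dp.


Rotor R = cos(27deg) - sin(27deg)*e12
Rotation angle theta = 2 * 27 = 54 degrees
v' = R*v*~R rotates v by theta.
cos(54deg) = 0.5878, sin(54deg) = 0.8090
v'_1 = 5*cos(54deg) - (-3)*sin(54deg)
= 5*0.5878 - (-3)*0.8090
= 5.37
v'_2 = 5*sin(54deg) + (-3)*cos(54deg)
= 5*0.8090 + (-3)*0.5878
= 2.28
v' = 5.37*e1 + 2.28*e2


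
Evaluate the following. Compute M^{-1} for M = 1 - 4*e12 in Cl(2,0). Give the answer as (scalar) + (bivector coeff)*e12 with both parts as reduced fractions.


M = 1 - 4*e12, where e12^2 = -1.
Since M commutes with its reverse ~M = a - b*e12, M * ~M = a^2 - b^2*e12^2 = a^2 + b^2.
So M^{-1} = ~M / (a^2 + b^2) = (a - b*e12)/(a^2 + b^2).
a^2 + b^2 = 1 + 16 = 17
Scalar part = 1/17 = 1/17
Bivector coeff = 4/17 = 4/17
M^{-1} = 1/17 + 4/17*e12


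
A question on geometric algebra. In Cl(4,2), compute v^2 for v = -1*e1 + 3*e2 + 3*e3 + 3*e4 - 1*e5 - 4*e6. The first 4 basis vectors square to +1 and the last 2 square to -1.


v^2 = sum of c_i^2 * e_i^2
Positive signature terms (e_i^2 = +1): (-1)^2 + 3^2 + 3^2 + 3^2 = 28
Negative signature terms (e_j^2 = -1): (-1)^2 + (-4)^2 = 17
v^2 = 28 - 17 = 11


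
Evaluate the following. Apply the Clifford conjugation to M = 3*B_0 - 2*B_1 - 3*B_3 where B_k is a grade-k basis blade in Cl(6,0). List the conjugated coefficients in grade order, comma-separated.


Clifford conjugate sign for grade k: (-1)^(k(k+1)/2)
Grade 0: (-1)^(0*1/2) = (-1)^0 = 1, coeff 3 -> 3
Grade 1: (-1)^(1*2/2) = (-1)^1 = -1, coeff -2 -> 2
Grade 3: (-1)^(3*4/2) = (-1)^6 = 1, coeff -3 -> -3
Conjugated coefficients: 3, 2, -3


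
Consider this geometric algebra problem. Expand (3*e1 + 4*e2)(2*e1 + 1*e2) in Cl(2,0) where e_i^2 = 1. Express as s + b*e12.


Expand: (3*e1 + 4*e2)(2*e1 + 1*e2)
= 3*2*e1e1 + 3*1*e1e2 + 4*2*e2e1 + 4*1*e2e2
Using e1^2 = e2^2 = 1, e2e1 = -e1e2:
Scalar part s = 3*2 + 4*1 = 6 + 4 = 10
Bivector part b = 3*1 - 4*2 = 3 - 8 = -5
uv = 10 - 5*e12


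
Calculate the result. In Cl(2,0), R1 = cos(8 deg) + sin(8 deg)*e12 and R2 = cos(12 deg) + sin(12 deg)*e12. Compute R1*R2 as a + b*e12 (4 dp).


Same-plane rotors commute and their half-angles add:
R1*R2 = cos(a1 + a2) + sin(a1 + a2)*e12.
a1 + a2 = 8 + 12 = 20 deg
cos(20 deg) = 0.9397
sin(20 deg) = 0.3420
R1*R2 = 0.9397 + 0.3420*e12


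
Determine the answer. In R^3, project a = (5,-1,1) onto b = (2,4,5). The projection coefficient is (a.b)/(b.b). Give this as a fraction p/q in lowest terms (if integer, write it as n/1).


Projection coefficient = (a . b) / (b . b)
a . b = 5*2 + (-1)*4 + 1*5
= 10 + (-4) + 5 = 11
b . b = 2^2 + 4^2 + 5^2
= 4 + 16 + 25 = 45
Coefficient = 11/45
In lowest terms: 11/45


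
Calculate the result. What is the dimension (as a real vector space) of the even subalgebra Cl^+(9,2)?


Even subalgebra dimension = 2^(n-1)
n = 9 + 2 = 11
2^(11 - 1) = 2^10 = 1024
Verification: sum of C(11,k) for even k = 1 + 55 + 330 + 462 + 165 + 11 = 1024
Result = 1024


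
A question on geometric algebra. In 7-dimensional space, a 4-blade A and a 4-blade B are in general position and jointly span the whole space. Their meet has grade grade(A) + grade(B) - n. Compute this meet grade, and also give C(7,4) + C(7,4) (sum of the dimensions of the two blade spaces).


Meet grade = grade(A) + grade(B) - n
= 4 + 4 - 7 = 1
C(7,4) = 35
C(7,4) = 35
dim_A + dim_B = 35 + 35 = 70


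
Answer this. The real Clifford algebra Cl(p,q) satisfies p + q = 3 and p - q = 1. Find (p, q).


We need p + q = 3 and p - q = 1.
Adding: 2p = 3 + 1 = 4, so p = 2.
Then q = 3 - 2 = 1.
(p, q) = (2, 1)


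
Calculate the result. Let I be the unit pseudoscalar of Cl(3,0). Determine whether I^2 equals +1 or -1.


The pseudoscalar I = e1...e_n (product of all n generators) of Cl(p,q) satisfies I^2 = (-1)^(q + n(n-1)/2).
p = 3, q = 0, n = p + q = 3
n(n-1)/2 = 3 * 2 / 2 = 3
Exponent = q + n(n-1)/2 = 0 + 3 = 3
I^2 = (-1)^3 = -1


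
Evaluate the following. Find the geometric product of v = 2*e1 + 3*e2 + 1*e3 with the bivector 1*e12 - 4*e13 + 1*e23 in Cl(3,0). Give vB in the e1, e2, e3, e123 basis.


vB has grade-1 (vector) and grade-3 (trivector) parts: vB = (v _| B) + (v ^ B).
Vector part <vB>_1:
  e1: -v2*b12 - v3*b13 = -(3)*(1) - (1)*(-4) = 1
  e2: v1*b12 - v3*b23 = (2)*(1) - (1)*(1) = 1
  e3: v1*b13 + v2*b23 = (2)*(-4) + (3)*(1) = -5
Trivector part <vB>_3:
  e123: v1*b23 - v2*b13 + v3*b12 = (2)*(1) - (3)*(-4) + (1)*(1) = 15
vB = 1*e1 + 1*e2 - 5*e3 + 15*e123


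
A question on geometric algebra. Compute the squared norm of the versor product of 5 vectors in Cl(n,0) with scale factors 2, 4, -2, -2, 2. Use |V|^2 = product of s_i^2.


Each vector v_i has |v_i|^2 = s_i^2
Squared scales: 2^2 = 4, 4^2 = 16, (-2)^2 = 4, (-2)^2 = 4, 2^2 = 4
|V|^2 = 4 * 16 * 4 * 4 * 4
= 4096


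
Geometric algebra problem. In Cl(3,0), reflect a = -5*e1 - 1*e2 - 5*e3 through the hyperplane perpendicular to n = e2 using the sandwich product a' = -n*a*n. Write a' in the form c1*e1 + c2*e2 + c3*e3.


Reflection formula: a' = -n*a*n, with n = e2 (unit vector, n^2 = 1).
For reflection through hyperplane perp to e2:
The component along e2 flips sign, others stay.
a = (-5, -1, -5)
a' = (-5, 1, -5)
a' = -5*e1 + 1*e2 - 5*e3


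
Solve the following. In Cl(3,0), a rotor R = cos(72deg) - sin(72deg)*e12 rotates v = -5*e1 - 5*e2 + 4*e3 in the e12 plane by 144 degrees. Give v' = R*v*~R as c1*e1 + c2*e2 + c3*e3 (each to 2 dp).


Rotor R = cos(72deg) - sin(72deg)*e12
Rotation angle theta = 2 * 72 = 144 degrees in the e12 plane (e1 -> e2).
The component perpendicular to the plane (e3) is invariant: v'_3 = v3 = 4.00
cos(144deg) = -0.8090, sin(144deg) = 0.5878
v'_1 = v1*cos(theta) - v2*sin(theta) = -5*(-0.8090) - (-5)*0.5878 = 6.98
v'_2 = v1*sin(theta) + v2*cos(theta) = -5*0.5878 + (-5)*(-0.8090) = 1.11
v' = 6.98*e1 + 1.11*e2 + 4.00*e3


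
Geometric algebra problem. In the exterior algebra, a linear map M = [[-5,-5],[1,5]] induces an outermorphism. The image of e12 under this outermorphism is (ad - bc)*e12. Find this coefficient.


The outermorphism of a linear map f sends e1^e2 to f(e1)^f(e2).
f(e1) = -5*e1 + 1*e2
f(e2) = -5*e1 + 5*e2
f(e1) ^ f(e2) = (-5*e1 + 1*e2) ^ (-5*e1 + 5*e2)
= (-5)*5*e12 + 1*(-5)*e21
= (-25 - (-5))*e12
= -20*e12
Coefficient = -20


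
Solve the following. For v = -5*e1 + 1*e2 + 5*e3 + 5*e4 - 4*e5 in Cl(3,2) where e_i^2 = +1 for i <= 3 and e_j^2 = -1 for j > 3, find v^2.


v^2 = sum of c_i^2 * e_i^2
Positive signature terms (e_i^2 = +1): (-5)^2 + 1^2 + 5^2 = 51
Negative signature terms (e_j^2 = -1): 5^2 + (-4)^2 = 41
v^2 = 51 - 41 = 10


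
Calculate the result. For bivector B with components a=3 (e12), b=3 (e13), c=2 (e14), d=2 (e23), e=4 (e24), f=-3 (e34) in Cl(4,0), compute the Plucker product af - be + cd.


Plucker relation: af - be + cd
a*f = 3*(-3) = -9
b*e = 3*4 = 12
c*d = 2*2 = 4
af - be + cd = -9 - 12 + 4
= -17


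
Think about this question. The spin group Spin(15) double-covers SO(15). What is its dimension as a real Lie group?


Spin(n) double-covers SO(n); both have Lie algebra so(n) of dimension n(n-1)/2.
n = 15
n(n-1) = 15 * 14 = 210
dim Spin(15) = 210/2 = 105
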